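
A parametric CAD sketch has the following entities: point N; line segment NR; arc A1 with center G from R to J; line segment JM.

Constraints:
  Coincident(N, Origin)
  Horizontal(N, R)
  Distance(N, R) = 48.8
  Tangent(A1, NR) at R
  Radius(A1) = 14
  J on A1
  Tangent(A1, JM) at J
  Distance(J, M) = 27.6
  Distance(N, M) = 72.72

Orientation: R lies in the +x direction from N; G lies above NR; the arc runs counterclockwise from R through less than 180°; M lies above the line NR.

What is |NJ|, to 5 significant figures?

64.686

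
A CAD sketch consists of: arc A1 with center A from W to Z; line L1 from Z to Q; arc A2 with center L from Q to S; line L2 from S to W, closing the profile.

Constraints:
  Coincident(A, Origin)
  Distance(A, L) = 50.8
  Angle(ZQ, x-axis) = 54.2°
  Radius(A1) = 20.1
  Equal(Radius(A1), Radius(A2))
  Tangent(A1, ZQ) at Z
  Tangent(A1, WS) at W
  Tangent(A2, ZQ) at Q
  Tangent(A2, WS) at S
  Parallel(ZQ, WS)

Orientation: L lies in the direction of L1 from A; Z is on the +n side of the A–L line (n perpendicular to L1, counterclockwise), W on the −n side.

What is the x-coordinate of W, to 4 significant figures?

16.30

The slot axis is L1's direction at 54.2°, so u = (cos 54.2°, sin 54.2°) = (0.5850, 0.8111) and n = (−sin 54.2°, cos 54.2°) = (-0.8111, 0.5850). A is at the origin and L lies 50.8 along u from A, so L = 50.8·u = (29.72, 41.20). Tangency of A1 to both parallel lines with radius 20.1 puts Z and W at A ± 20.1·n: Z = (-16.30, 11.76), W = (16.30, -11.76). So W.x = 16.30.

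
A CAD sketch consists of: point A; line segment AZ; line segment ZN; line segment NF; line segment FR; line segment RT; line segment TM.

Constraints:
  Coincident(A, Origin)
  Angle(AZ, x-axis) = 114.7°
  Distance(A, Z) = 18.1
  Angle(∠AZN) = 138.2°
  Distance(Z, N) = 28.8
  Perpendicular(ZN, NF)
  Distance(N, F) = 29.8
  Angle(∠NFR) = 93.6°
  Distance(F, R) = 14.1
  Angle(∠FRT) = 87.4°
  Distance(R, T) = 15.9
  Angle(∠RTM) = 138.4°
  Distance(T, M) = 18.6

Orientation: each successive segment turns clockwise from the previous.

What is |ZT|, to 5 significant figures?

20.676

A is at the origin; AZ runs at 114.7° with length 18.1, so Z = (-7.5634, 16.444). ∠AZN = 138.2° gives ZN at 72.900° from the x-axis; with |ZN| = 28.8, N = (0.90497, 43.971). ZN is perpendicular to NF, so NF runs at -17.100°; with |NF| = 29.8, F = (29.388, 35.208). ∠NFR = 93.6° gives FR at -103.50° from the x-axis; with |FR| = 14.1, R = (26.096, 21.498). ∠FRT = 87.4° gives RT at 163.90° from the x-axis; with |RT| = 15.9, T = (10.820, 25.907). Then |ZT| = |T − Z| = 20.676.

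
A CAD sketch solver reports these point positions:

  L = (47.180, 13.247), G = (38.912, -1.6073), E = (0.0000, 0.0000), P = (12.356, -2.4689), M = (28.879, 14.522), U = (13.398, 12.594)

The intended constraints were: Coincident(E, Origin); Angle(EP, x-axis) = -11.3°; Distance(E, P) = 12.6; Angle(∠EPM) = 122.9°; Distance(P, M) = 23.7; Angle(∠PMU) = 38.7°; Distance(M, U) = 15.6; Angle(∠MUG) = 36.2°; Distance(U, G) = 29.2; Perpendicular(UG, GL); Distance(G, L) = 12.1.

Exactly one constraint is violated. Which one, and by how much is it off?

Distance(G, L) = 12.1 — off by 4.90.

E = (0.00, 0.00) ✓; EP at -11.30° ✓; |EP| = 12.60 ✓; ∠EPM = 122.9° ✓; |PM| = 23.70 ✓; ∠PMU = 38.70° ✓; |MU| = 15.60 ✓; ∠MUG = 36.20° ✓; |UG| = 29.20 ✓; ∠(UG, GL) = 90.00° ✓; |GL| = 17.00 ✗.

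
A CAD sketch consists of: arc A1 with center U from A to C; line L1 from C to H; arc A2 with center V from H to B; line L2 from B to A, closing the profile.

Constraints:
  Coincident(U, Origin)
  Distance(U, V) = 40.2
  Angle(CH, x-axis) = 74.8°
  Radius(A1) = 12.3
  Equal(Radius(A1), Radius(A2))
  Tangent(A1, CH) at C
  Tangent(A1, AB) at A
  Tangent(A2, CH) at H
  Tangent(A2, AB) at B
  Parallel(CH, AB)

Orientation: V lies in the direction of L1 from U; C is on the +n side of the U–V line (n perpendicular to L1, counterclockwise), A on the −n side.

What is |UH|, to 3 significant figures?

42.0

The slot axis is L1's direction at 74.8°, so u = (cos 74.8°, sin 74.8°) = (0.262, 0.965) and n = (−sin 74.8°, cos 74.8°) = (-0.965, 0.262). U is at the origin and V lies 40.2 along u from U, so V = 40.2·u = (10.5, 38.8). Tangency of A1 to both parallel lines with radius 12.3 puts C and A at U ± 12.3·n: C = (-11.9, 3.22), A = (11.9, -3.22). Equal radii place H and B the same way about V: H = V + 12.3·n = (-1.33, 42.0), B = V − 12.3·n = (22.4, 35.6). Then |UH| = |H − U| = 42.0.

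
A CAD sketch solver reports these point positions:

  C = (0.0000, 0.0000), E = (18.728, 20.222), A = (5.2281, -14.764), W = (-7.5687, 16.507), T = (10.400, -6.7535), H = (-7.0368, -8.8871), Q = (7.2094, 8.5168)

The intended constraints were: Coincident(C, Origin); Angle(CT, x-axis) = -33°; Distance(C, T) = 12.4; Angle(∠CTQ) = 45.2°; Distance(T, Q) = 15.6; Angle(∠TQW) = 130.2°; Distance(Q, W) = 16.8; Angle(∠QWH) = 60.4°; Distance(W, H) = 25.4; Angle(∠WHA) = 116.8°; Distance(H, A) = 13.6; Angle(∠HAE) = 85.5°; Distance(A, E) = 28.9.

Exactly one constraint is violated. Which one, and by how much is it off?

Distance(A, E) = 28.9 — off by 8.60.

C = (0.00, 0.00) ✓; CT at -33.00° ✓; |CT| = 12.40 ✓; ∠CTQ = 45.20° ✓; |TQ| = 15.60 ✓; ∠TQW = 130.2° ✓; |QW| = 16.80 ✓; ∠QWH = 60.40° ✓; |WH| = 25.40 ✓; ∠WHA = 116.8° ✓; |HA| = 13.60 ✓; ∠HAE = 85.50° ✓; |AE| = 37.50 ✗.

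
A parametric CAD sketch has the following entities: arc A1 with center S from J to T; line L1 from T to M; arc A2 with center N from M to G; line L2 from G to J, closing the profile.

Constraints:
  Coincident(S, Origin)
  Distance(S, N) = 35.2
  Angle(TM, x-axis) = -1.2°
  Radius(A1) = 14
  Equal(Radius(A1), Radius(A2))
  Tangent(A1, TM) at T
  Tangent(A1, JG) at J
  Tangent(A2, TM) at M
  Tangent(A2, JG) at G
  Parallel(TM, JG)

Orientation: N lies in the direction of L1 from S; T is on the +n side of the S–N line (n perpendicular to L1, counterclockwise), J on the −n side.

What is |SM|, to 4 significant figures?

37.88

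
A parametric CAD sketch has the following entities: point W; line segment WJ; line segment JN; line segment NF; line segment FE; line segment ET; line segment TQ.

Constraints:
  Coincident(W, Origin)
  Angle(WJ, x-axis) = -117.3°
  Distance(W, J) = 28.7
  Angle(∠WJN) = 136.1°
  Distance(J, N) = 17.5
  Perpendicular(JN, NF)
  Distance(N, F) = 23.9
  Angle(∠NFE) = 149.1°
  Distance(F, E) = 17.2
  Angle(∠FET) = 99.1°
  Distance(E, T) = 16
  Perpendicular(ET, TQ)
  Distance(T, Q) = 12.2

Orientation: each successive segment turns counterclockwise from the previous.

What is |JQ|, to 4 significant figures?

21.45

W is at the origin; WJ runs at -117.3° with length 28.7, so J = (-13.16, -25.50). ∠WJN = 136.1° gives JN at -73.40° from the x-axis; with |JN| = 17.5, N = (-8.164, -42.27). JN is perpendicular to NF, so NF runs at 16.60°; with |NF| = 23.9, F = (14.74, -35.45). ∠NFE = 149.1° gives FE at 47.50° from the x-axis; with |FE| = 17.2, E = (26.36, -22.76). ∠FET = 99.1° gives ET at 128.4° from the x-axis; with |ET| = 16.0, T = (16.42, -10.23). ET is perpendicular to TQ, so TQ runs at -141.6°; with |TQ| = 12.2, Q = (6.861, -17.80). Then |JQ| = |Q − J| = 21.45.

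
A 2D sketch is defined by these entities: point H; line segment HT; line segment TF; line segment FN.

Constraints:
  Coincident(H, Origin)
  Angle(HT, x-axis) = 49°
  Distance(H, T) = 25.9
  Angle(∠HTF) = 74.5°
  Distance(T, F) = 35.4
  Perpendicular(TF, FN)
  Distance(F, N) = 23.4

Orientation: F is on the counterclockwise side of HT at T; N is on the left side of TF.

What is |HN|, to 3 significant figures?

28.5

H is at the origin; HT runs at 49.0° with length 25.9, so T = 25.9·(cos 49.0°, sin 49.0°) = (17.0, 19.5). ∠HTF = 74.5°, so TF runs at 49.0° + (180° − 74.5°) = 154° from the x-axis; with |TF| = 35.4, F = T + 35.4·(cos 154°, sin 154°) = (-15.0, 34.8). TF ⟂ FN; with |FN| = 23.4 on the left of TF, N = F + 23.4·(-0.431, -0.903) = (-25.0, 13.7). Then |HN| = |N − H| = 28.5.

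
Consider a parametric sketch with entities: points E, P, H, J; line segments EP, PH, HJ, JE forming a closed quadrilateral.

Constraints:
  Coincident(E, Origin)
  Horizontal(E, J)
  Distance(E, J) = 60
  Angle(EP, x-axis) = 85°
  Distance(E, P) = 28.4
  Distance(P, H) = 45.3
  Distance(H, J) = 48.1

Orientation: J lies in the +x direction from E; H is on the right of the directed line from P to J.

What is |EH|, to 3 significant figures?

21.1

Checks: E.y = 0.00, J.y = 0.00 ✓; |PH| = 45.30 ✓; |HJ| = 48.10 ✓.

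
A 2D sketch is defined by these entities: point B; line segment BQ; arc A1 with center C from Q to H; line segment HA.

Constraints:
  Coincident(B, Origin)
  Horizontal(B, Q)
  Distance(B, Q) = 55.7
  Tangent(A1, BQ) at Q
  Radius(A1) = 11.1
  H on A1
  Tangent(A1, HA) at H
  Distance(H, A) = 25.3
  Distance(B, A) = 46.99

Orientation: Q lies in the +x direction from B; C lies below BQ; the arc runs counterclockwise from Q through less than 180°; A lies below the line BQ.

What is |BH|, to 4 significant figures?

45.94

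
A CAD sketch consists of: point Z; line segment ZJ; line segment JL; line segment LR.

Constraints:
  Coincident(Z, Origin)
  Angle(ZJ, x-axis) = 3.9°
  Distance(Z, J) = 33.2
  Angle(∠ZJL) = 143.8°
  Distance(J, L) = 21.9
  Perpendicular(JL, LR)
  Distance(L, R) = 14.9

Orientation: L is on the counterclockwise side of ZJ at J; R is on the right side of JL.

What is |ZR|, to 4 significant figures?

59.68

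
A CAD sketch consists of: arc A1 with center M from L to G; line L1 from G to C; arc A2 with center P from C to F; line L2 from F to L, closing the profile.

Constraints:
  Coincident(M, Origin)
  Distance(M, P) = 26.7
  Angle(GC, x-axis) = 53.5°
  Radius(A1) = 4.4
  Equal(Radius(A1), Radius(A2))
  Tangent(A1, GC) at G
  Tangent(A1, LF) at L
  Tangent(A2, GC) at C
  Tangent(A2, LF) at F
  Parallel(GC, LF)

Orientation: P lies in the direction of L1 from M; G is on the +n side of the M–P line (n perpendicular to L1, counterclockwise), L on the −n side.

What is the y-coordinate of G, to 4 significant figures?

2.617

The slot axis is L1's direction at 53.5°, so u = (cos 53.5°, sin 53.5°) = (0.5948, 0.8039) and n = (−sin 53.5°, cos 53.5°) = (-0.8039, 0.5948). M is at the origin and P lies 26.7 along u from M, so P = 26.7·u = (15.88, 21.46). Tangency of A1 to both parallel lines with radius 4.4 puts G and L at M ± 4.4·n: G = (-3.537, 2.617), L = (3.537, -2.617). So G.y = 2.617.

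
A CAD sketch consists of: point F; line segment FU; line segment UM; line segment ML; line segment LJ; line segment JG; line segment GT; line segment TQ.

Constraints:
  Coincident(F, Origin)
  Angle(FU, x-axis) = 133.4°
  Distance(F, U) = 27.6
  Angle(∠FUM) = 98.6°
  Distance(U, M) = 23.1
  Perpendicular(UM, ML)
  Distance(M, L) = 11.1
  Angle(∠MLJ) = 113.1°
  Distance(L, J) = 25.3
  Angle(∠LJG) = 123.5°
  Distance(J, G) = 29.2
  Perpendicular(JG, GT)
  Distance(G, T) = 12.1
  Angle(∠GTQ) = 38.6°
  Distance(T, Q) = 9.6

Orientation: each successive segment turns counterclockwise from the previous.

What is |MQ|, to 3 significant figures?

40.4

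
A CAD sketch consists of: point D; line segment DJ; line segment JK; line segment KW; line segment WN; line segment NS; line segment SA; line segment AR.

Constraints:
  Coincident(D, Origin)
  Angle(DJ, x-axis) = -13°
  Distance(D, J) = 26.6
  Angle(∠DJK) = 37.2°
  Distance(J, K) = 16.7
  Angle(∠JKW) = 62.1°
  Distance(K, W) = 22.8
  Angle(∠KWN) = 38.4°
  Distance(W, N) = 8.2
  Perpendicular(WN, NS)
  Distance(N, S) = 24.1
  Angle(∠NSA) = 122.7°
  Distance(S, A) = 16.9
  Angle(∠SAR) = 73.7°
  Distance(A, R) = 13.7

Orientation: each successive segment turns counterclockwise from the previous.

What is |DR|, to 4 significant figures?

11.98

∠NSA = 122.7° gives SA at 176.6° from the x-axis; with |SA| = 16.9, A = (-14.94, 11.78). ∠SAR = 73.7° gives AR at -77.10° from the x-axis; with |AR| = 13.7, R = (-11.88, -1.570). Then |DR| = |R − D| = 11.98.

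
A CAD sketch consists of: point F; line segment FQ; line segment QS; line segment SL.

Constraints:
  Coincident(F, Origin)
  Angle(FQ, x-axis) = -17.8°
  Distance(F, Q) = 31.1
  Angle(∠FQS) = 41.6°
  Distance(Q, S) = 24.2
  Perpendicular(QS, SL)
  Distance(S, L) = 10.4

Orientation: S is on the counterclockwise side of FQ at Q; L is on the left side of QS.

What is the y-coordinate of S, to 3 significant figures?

11.3

F is at the origin; FQ runs at -17.8° with length 31.1, so Q = 31.1·(cos -17.8°, sin -17.8°) = (29.6, -9.51). ∠FQS = 41.6°, so QS runs at -17.8° + (180° − 41.6°) = 121° from the x-axis; with |QS| = 24.2, S = Q + 24.2·(cos 121°, sin 121°) = (17.3, 11.3). So S.y = 11.3.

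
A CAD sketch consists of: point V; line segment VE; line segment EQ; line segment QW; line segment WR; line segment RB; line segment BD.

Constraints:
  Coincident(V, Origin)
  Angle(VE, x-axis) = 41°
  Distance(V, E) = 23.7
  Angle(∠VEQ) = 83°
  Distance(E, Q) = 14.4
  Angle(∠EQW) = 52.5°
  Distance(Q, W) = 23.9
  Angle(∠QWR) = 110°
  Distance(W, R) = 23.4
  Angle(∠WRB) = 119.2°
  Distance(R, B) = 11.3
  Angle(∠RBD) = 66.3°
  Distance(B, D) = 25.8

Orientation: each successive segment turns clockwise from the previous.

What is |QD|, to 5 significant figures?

15.249

∠WRB = 119.2° gives RB at 45.700° from the x-axis; with |RB| = 11.3, B = (3.3297, 35.593). ∠RBD = 66.3° gives BD at -68.000° from the x-axis; with |BD| = 25.8, D = (12.995, 11.672). Then |QD| = |D − Q| = 15.249.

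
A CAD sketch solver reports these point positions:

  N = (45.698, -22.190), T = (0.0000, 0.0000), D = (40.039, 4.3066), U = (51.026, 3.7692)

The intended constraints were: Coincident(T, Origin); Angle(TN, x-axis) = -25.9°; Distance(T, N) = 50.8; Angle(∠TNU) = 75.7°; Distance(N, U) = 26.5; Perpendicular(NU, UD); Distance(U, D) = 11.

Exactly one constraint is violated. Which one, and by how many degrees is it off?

Perpendicular(NU, UD) — off by 8.80°.

T = (0.00, 0.00) ✓; TN at -25.90° ✓; |TN| = 50.80 ✓; ∠TNU = 75.70° ✓; |NU| = 26.50 ✓; ∠(NU, UD) = 98.80° ✗; |UD| = 11.00 ✓.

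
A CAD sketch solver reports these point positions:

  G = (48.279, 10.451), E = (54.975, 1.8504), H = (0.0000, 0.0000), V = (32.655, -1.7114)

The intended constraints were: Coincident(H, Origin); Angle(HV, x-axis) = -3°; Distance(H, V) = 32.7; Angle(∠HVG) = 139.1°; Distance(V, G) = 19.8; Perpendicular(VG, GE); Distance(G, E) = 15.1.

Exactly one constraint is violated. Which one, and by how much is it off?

Distance(G, E) = 15.1 — off by 4.20.

H = (0.00, 0.00) ✓; HV at -3.000° ✓; |HV| = 32.70 ✓; ∠HVG = 139.1° ✓; |VG| = 19.80 ✓; ∠(VG, GE) = 90.00° ✓; |GE| = 10.90 ✗.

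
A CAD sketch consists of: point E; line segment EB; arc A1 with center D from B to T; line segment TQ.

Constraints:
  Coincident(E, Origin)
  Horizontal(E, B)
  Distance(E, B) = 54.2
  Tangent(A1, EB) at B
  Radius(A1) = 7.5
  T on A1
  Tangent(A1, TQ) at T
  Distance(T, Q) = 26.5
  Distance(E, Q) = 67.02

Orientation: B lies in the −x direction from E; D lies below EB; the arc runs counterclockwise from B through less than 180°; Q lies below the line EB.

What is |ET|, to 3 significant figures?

62.2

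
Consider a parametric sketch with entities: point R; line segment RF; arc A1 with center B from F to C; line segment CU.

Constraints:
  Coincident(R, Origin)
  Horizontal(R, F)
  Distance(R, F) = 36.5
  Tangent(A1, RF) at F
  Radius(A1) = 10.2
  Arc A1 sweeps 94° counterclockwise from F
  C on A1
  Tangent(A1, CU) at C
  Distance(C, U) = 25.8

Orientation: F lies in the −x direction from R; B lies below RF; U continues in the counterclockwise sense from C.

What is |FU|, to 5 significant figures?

37.594

On A1, F sits at bearing 90° from B; a 94° counterclockwise sweep puts C at bearing 184°, so C = B + 10.2·(cos 184°, sin 184°) = (-46.675, -10.912). Tangency of A1 to CU means the radius BC is perpendicular to CU, so CU runs along (−sin 184°, cos 184°); with |CU| = 25.8, U = (-44.875, -36.649). Then |FU| = |U − F| = 37.594.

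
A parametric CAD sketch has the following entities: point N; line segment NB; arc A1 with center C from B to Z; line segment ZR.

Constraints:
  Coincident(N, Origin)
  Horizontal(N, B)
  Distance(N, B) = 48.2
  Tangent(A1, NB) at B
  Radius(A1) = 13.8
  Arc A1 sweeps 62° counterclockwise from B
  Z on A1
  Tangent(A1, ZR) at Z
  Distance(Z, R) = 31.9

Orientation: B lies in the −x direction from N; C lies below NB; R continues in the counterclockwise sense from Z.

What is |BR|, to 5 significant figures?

44.688

N is at the origin; NB is horizontal with |NB| = 48.2 and B on the −x side, so B = (-48.200, 0.0000). Since A1 is tangent to NB there, CB ⟂ NB, so C = B + (0, -13.8) = (-48.200, -13.800). On A1, B sits at bearing 90° from C; a 62° counterclockwise sweep puts Z at bearing 152°, so Z = C + 13.8·(cos 152°, sin 152°) = (-60.385, -7.3213). The tangent condition forces CZ to be normal to ZR, so ZR runs along (−sin 152°, cos 152°); with |ZR| = 31.9, R = (-75.361, -35.487). Then |BR| = |R − B| = 44.688.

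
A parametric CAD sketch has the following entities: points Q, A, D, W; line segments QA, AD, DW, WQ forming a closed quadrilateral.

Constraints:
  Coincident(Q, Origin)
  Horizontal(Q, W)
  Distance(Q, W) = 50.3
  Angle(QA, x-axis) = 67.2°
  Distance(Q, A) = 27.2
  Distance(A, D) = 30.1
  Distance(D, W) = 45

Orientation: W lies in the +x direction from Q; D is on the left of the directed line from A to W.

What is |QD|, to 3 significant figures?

55.1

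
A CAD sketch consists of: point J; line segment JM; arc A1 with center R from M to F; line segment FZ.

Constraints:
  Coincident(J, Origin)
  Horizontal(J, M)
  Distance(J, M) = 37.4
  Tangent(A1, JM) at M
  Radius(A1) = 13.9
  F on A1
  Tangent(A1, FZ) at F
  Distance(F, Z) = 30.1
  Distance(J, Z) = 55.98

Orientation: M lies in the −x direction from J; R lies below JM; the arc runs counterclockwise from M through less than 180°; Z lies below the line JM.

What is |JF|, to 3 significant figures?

53.4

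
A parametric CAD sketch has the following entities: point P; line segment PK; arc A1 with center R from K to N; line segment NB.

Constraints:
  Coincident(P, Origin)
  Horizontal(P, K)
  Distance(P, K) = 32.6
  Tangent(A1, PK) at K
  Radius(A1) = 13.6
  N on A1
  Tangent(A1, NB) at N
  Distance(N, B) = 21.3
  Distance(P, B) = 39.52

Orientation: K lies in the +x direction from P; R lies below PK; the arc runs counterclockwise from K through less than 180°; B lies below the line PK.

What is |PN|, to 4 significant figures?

23.29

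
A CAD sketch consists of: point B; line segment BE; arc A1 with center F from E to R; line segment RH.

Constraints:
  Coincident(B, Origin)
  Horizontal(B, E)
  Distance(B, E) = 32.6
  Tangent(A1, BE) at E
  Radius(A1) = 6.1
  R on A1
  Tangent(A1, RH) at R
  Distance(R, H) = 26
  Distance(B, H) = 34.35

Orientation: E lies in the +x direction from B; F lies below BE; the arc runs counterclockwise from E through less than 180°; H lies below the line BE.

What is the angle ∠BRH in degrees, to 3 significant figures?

80.5°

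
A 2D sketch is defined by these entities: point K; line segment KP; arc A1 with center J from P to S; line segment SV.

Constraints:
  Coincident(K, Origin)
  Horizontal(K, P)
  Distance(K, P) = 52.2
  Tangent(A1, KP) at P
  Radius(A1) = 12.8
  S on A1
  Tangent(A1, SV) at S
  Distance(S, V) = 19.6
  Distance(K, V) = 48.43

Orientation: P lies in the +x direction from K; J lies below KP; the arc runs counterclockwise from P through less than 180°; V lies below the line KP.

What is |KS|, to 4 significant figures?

41.09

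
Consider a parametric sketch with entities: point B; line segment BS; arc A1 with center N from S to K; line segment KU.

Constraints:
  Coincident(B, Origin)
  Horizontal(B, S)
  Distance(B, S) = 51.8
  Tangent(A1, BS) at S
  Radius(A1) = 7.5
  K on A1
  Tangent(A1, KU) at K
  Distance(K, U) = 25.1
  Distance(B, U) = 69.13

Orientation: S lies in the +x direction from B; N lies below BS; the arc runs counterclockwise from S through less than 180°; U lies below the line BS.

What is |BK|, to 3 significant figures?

47.5

Checks: |NK| = 7.500 ✓; ∠(NK, KU) = 90.00° ✓; |KU| = 25.10 ✓; |BU| = 69.13 ✓.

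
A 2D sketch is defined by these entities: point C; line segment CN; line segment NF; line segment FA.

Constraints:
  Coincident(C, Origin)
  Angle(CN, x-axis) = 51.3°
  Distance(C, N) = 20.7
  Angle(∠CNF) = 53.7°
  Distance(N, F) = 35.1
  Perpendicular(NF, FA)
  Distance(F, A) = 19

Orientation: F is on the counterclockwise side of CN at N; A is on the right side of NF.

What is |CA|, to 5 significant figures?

42.369

C is at the origin; CN runs at 51.3° with length 20.7, so N = 20.7·(cos 51.3°, sin 51.3°) = (12.943, 16.155). ∠CNF = 53.7°, so NF runs at 51.3° + (180° − 53.7°) = 177.60° from the x-axis; with |NF| = 35.1, F = N + 35.1·(cos 177.60°, sin 177.60°) = (-22.127, 17.625). NF is perpendicular to FA; with |FA| = 19.0 on the right of NF, A = F + 19.0·(0.041876, 0.99912) = (-21.331, 36.608). Then |CA| = |A − C| = 42.369.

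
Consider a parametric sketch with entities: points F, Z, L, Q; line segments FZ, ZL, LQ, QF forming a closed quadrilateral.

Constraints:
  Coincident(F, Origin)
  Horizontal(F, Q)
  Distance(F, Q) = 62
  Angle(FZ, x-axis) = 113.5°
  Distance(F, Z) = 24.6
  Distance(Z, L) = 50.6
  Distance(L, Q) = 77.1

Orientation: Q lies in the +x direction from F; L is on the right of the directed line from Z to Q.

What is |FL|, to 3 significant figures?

29.7

F is at the origin; FQ is horizontal with |FQ| = 62.0 and Q in +x, so Q = (62.0, 0). FZ runs at 113.5° with |FZ| = 24.6, so Z = (-9.81, 22.6). L is determined by |ZL| = 50.6 and |LQ| = 77.1 together: it lies at the intersection of circle(Z, 50.6) and circle(Q, 77.1). With |ZQ| = 75.3, the foot of the radical line on ZQ is 15.2 from Z and the perpendicular offset is √(50.6² − 15.2²) = 48.3. Taking the right-of-ZQ solution: L = (-9.82, -28.0).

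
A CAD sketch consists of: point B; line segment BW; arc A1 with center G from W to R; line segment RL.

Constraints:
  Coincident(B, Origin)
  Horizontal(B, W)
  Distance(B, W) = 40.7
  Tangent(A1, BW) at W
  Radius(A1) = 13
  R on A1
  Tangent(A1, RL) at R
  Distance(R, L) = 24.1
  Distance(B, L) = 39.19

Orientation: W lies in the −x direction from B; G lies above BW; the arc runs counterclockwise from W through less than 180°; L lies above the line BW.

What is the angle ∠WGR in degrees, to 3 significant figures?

74.3°

Checks: |GW| = 13.00 ✓; |GR| = 13.00 ✓; ∠(GR, RL) = 90.00° ✓; |RL| = 24.10 ✓; |BL| = 39.19 ✓.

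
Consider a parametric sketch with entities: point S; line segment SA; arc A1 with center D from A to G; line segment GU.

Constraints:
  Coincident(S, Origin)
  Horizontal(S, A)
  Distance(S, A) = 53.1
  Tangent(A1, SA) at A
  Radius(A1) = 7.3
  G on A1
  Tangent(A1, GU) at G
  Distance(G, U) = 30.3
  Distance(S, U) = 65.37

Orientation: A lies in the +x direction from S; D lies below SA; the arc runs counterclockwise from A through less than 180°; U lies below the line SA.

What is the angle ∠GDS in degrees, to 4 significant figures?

20.92°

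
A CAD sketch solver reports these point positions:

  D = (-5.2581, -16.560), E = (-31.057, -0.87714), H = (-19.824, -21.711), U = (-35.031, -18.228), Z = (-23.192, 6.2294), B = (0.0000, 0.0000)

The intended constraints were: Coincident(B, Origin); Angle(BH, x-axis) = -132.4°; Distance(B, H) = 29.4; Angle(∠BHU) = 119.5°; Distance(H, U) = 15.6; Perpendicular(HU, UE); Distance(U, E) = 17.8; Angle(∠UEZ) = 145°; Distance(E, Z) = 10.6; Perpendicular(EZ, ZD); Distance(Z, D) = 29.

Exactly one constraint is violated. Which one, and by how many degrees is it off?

Perpendicular(EZ, ZD) — off by 3.90°.

B = (0.00, 0.00) ✓; BH at -132.4° ✓; |BH| = 29.40 ✓; ∠BHU = 119.5° ✓; |HU| = 15.60 ✓; ∠(HU, UE) = 90.00° ✓; |UE| = 17.80 ✓; ∠UEZ = 145.0° ✓; |EZ| = 10.60 ✓; ∠(EZ, ZD) = 93.90° ✗; |ZD| = 29.00 ✓.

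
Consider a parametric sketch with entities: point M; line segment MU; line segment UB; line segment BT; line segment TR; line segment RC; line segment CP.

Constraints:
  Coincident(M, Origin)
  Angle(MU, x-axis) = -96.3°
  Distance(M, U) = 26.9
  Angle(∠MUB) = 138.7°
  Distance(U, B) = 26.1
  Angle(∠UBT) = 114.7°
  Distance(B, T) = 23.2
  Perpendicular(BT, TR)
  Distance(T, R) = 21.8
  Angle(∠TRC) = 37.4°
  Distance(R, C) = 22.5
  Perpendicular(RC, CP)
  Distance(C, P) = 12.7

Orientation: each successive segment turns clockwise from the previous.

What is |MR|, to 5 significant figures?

38.274

M is at the origin; MU runs at -96.3° with length 26.9, so U = (-2.9519, -26.738). ∠MUB = 138.7° gives UB at -137.60° from the x-axis; with |UB| = 26.1, B = (-22.226, -44.337). ∠UBT = 114.7° gives BT at 157.10° from the x-axis; with |BT| = 23.2, T = (-43.597, -35.309). BT ⟂ TR, so TR runs at 67.100°; with |TR| = 21.8, R = (-35.114, -15.227). Then |MR| = |R − M| = 38.274.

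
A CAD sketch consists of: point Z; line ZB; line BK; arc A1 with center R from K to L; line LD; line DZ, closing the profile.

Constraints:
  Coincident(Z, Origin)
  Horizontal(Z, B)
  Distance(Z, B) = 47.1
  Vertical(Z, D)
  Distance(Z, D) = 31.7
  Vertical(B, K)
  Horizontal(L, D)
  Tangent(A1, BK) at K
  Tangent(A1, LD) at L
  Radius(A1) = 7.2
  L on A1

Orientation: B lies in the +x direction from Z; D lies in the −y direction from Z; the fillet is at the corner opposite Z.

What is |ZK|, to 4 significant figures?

53.09

Z is at the origin; ZB is horizontal with |ZB| = 47.1 and B on the +x side, so B = (47.10, 0.000). Z and D share the same x with |ZD| = 31.7 and D on the −y side, so D = (0.000, -31.70). The virtual corner opposite Z is at (47.10, -31.70). The tangent condition forces RK to be normal to BK and since A1 is tangent to LD there, RL ⟂ LD, with radius 7.2, so the center R sits 7.2 in from both sides at R = (39.90, -24.50). That places the tangent points at K = (47.10, -24.50) on BK and L = (39.90, -31.70) on LD. Then |ZK| = |K − Z| = 53.09.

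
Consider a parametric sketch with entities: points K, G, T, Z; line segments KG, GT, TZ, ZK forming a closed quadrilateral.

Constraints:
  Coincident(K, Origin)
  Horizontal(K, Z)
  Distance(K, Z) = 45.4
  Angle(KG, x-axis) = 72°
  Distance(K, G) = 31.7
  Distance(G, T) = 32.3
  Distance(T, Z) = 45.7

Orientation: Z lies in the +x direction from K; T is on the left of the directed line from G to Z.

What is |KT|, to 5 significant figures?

59.276

Checks: |GT| = 32.30 ✓; |TZ| = 45.70 ✓.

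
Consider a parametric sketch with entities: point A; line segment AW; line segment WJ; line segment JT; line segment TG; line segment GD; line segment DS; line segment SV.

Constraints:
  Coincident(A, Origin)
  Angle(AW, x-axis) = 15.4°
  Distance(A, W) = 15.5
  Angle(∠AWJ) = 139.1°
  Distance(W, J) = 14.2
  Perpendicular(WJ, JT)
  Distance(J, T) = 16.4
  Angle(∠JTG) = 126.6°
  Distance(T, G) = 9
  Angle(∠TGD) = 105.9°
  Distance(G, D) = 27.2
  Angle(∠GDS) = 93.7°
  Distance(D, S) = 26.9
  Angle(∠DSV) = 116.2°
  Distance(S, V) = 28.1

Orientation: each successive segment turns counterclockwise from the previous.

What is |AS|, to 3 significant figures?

29.8

∠TGD = 105.9° gives GD at -86.2° from the x-axis; with |GD| = 27.2, D = (2.51, -5.14). ∠GDS = 93.7° gives DS at 0.100° from the x-axis; with |DS| = 26.9, S = (29.4, -5.10). Then |AS| = |S − A| = 29.8.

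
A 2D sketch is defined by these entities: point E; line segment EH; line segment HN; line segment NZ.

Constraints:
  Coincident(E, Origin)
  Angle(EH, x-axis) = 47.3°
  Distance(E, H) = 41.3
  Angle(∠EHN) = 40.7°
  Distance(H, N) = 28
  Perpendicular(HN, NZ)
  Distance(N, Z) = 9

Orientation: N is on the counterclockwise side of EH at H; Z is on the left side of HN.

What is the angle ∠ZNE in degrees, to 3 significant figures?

7.01°

E is at the origin; EH runs at 47.3° with length 41.3, so H = 41.3·(cos 47.3°, sin 47.3°) = (28.0, 30.4). ∠EHN = 40.7°, so HN runs at 47.3° + (180° − 40.7°) = 187° from the x-axis; with |HN| = 28.0, N = H + 28.0·(cos 187°, sin 187°) = (0.194, 27.1). HN ⟂ NZ; with |NZ| = 9.0 on the left of HN, Z = N + 9.0·(0.115, -0.993) = (1.23, 18.2). Then cos ∠ZNE = NZ·NE / (|NZ||NE|), giving 7.01°.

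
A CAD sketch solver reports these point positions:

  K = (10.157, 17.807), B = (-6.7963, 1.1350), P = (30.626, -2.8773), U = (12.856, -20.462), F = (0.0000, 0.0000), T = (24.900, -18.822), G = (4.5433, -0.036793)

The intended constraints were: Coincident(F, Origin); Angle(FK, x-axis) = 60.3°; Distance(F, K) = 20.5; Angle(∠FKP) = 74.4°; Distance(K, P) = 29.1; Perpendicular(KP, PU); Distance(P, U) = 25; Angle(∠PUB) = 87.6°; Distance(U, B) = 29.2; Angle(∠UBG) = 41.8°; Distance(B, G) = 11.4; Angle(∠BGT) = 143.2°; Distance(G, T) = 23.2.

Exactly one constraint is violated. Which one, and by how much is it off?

Distance(G, T) = 23.2 — off by 4.50.

F = (0.00, 0.00) ✓; FK at 60.30° ✓; |FK| = 20.50 ✓; ∠FKP = 74.40° ✓; |KP| = 29.10 ✓; ∠(KP, PU) = 90.00° ✓; |PU| = 25.00 ✓; ∠PUB = 87.60° ✓; |UB| = 29.20 ✓; ∠UBG = 41.80° ✓; |BG| = 11.40 ✓; ∠BGT = 143.2° ✓; |GT| = 27.70 ✗.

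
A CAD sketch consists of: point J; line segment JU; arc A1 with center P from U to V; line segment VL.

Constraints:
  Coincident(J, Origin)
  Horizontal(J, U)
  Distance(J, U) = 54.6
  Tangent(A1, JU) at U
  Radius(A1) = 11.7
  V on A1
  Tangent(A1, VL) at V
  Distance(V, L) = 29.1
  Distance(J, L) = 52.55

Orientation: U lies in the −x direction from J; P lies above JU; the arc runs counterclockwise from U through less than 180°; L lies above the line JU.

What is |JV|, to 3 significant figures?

44.1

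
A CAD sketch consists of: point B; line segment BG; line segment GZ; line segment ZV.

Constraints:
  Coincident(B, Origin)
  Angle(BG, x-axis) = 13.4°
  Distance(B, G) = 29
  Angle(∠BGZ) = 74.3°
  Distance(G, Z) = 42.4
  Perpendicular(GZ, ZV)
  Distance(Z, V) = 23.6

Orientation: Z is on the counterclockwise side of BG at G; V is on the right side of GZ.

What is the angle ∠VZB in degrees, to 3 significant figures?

129°

∠BGZ = 74.3°, so GZ runs at 13.4° + (180° − 74.3°) = 119° from the x-axis; with |GZ| = 42.4, Z = G + 42.4·(cos 119°, sin 119°) = (7.59, 43.8). The perpendicularity gives ZV at right angles to GZ; with |ZV| = 23.6 on the right of GZ, V = Z + 23.6·(0.874, 0.486) = (28.2, 55.2). Then cos ∠VZB = ZV·ZB / (|ZV||ZB|), giving 129°.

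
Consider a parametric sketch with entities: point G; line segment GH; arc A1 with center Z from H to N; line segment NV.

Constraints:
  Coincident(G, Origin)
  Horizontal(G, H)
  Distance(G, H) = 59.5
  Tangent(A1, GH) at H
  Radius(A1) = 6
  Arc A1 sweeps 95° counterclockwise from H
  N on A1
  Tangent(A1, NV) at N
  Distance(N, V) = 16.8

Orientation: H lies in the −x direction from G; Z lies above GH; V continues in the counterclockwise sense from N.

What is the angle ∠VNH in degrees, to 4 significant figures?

132.5°

G is at the origin; G and H share the same y with |GH| = 59.5 and H on the −x side, so H = (-59.50, 0.000). A1 meets GH tangentially, so ZH is at right angles to GH, so Z = H + (0, 6) = (-59.50, 6.000). On A1, H sits at bearing -90° from Z; a 95° counterclockwise sweep puts N at bearing 5°, so N = Z + 6.0·(cos 5°, sin 5°) = (-53.52, 6.523). The tangent condition forces ZN to be normal to NV, so NV runs along (−sin 5°, cos 5°); with |NV| = 16.8, V = (-54.99, 23.26). Then cos ∠VNH = NV·NH / (|NV||NH|), giving 132.5°.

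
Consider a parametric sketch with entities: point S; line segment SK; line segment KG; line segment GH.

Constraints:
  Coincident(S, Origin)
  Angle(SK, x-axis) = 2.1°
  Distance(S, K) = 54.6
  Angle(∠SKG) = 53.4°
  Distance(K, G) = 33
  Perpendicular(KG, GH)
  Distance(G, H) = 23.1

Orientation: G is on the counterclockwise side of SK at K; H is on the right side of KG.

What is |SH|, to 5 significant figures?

66.935

∠SKG = 53.4°, so KG runs at 2.1° + (180° − 53.4°) = 128.70° from the x-axis; with |KG| = 33.0, G = K + 33.0·(cos 128.70°, sin 128.70°) = (33.930, 27.755). The perpendicularity gives GH at right angles to KG; with |GH| = 23.1 on the right of KG, H = G + 23.1·(0.78043, 0.62524) = (51.958, 42.198). Then |SH| = |H − S| = 66.935.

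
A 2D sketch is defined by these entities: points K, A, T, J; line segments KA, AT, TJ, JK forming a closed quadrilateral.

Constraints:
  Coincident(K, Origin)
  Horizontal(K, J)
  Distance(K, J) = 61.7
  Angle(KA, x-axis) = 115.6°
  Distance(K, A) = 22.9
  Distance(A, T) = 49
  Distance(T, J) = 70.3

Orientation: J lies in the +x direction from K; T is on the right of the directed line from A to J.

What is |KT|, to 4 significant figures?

27.99

K is at the origin; KJ is horizontal with |KJ| = 61.7 and J in +x, so J = (61.7, 0). KA runs at 115.6° with |KA| = 22.9, so A = (-9.895, 20.65). T is determined by |AT| = 49.0 and |TJ| = 70.3 together: it lies at the intersection of circle(A, 49.0) and circle(J, 70.3). With |AJ| = 74.51, the foot of the radical line on AJ is 20.21 from A and the perpendicular offset is √(49.0² − 20.21²) = 44.64. Taking the right-of-AJ solution: T = (-2.853, -27.84).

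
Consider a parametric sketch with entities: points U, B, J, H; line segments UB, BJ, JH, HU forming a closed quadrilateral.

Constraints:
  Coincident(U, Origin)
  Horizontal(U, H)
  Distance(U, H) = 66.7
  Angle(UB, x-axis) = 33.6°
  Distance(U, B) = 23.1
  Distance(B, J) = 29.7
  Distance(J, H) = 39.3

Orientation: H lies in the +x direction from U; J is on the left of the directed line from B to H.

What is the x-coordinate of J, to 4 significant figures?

42.64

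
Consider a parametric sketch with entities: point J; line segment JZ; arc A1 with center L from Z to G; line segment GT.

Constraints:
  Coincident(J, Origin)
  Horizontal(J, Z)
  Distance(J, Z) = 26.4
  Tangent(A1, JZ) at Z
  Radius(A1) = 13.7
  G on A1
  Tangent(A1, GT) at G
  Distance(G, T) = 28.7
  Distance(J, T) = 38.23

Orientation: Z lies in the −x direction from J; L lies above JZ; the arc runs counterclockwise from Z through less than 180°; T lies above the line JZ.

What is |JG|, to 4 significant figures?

16.61

Checks: ∠(LZ, ZJ) = 90.00° ✓; |LG| = 13.70 ✓; ∠(LG, GT) = 90.00° ✓; |GT| = 28.70 ✓; |JT| = 38.23 ✓.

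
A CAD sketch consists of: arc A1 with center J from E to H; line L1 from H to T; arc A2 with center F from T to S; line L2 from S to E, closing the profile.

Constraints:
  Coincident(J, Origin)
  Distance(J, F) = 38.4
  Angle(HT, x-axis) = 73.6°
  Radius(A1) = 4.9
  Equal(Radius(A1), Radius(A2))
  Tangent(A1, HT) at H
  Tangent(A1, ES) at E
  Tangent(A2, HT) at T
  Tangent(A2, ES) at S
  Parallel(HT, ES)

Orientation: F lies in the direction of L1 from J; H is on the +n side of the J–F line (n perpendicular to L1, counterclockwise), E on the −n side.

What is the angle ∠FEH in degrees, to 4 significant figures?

82.73°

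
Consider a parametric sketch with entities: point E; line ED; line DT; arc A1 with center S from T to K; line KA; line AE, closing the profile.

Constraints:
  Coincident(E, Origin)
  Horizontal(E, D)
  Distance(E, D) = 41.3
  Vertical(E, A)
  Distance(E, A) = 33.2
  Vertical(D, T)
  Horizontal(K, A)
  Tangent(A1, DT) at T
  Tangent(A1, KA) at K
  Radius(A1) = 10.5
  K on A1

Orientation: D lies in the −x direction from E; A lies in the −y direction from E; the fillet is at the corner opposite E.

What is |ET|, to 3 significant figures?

47.1

E is at the origin; E and D share the same y with |ED| = 41.3 and D on the −x side, so D = (-41.3, 0.00). E and A share the same x with |EA| = 33.2 and A on the −y side, so A = (0.00, -33.2). The virtual corner opposite E is at (-41.3, -33.2). The tangent condition forces ST to be normal to DT and since A1 is tangent to KA there, SK ⟂ KA, with radius 10.5, so the center S sits 10.5 in from both sides at S = (-30.8, -22.7). That places the tangent points at T = (-41.3, -22.7) on DT and K = (-30.8, -33.2) on KA. Then |ET| = |T − E| = 47.1.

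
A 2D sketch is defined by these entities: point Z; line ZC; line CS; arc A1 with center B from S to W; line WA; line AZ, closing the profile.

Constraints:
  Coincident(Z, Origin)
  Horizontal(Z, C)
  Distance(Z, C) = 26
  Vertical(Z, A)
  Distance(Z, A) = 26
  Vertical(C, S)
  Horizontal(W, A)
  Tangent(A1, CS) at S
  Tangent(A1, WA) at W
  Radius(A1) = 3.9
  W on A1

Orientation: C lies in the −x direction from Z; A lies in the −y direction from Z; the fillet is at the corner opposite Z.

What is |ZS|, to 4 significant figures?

34.12

Z is at the origin; Z and C share the same y with |ZC| = 26.0 and C on the −x side, so C = (-26.00, 0.000). ZA is vertical with |ZA| = 26.0 and A on the −y side, so A = (0.000, -26.00). The virtual corner opposite Z is at (-26.00, -26.00). Since A1 is tangent to CS there, BS ⟂ CS and the tangent condition forces BW to be normal to WA, with radius 3.9, so the center B sits 3.9 in from both sides at B = (-22.10, -22.10). That places the tangent points at S = (-26.00, -22.10) on CS and W = (-22.10, -26.00) on WA. Then |ZS| = |S − Z| = 34.12.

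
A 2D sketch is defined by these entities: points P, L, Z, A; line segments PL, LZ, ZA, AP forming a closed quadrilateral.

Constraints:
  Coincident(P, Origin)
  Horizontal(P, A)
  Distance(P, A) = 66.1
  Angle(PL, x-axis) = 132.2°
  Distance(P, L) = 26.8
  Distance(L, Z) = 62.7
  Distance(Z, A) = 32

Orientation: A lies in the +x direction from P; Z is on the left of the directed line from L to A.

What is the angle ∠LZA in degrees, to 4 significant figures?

128.8°

P is at the origin; PA is horizontal with |PA| = 66.1 and A in +x, so A = (66.1, 0). PL runs at 132.2° with |PL| = 26.8, so L = (-18.00, 19.85). Z is determined by |LZ| = 62.7 and |ZA| = 32.0 together: it lies at the intersection of circle(L, 62.7) and circle(A, 32.0). With |LA| = 86.41, the foot of the radical line on LA is 60.03 from L and the perpendicular offset is √(62.7² − 60.03²) = 18.11. Taking the left-of-LA solution: Z = (44.58, 23.68).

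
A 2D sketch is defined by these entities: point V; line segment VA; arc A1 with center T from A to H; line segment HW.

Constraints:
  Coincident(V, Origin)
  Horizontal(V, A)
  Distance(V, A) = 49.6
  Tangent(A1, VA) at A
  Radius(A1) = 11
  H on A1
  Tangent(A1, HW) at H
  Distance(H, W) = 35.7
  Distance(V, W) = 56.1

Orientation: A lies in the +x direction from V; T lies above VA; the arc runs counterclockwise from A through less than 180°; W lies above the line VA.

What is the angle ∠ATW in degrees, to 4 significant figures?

154.9°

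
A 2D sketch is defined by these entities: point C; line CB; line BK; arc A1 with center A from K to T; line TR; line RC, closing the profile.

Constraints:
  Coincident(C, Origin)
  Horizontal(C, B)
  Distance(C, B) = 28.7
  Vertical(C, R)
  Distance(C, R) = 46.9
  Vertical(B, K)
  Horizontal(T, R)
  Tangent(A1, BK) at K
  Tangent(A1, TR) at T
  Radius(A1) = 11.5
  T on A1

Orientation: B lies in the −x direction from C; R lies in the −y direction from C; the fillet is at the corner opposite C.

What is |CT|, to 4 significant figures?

49.95

The virtual corner opposite C is at (-28.70, -46.90). Since A1 is tangent to BK there, AK ⟂ BK and since A1 is tangent to TR there, AT ⟂ TR, with radius 11.5, so the center A sits 11.5 in from both sides at A = (-17.20, -35.40). That places the tangent points at K = (-28.70, -35.40) on BK and T = (-17.20, -46.90) on TR. Then |CT| = |T − C| = 49.95.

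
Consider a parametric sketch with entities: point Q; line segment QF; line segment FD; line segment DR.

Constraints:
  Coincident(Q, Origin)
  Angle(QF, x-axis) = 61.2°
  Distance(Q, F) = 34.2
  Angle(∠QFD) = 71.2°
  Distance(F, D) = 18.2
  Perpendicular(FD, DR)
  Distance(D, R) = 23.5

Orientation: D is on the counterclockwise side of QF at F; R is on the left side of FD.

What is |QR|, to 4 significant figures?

11.42

∠QFD = 71.2°, so FD runs at 61.2° + (180° − 71.2°) = 170.0° from the x-axis; with |FD| = 18.2, D = F + 18.2·(cos 170.0°, sin 170.0°) = (-1.448, 33.13). FD ⟂ DR; with |DR| = 23.5 on the left of FD, R = D + 23.5·(-0.1736, -0.9848) = (-5.528, 9.987). Then |QR| = |R − Q| = 11.42.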